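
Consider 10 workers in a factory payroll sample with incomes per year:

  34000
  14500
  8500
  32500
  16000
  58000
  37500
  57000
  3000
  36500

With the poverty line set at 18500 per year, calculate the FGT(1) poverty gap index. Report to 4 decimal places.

0.1730

Below the line: 3000, 8500, 14500, 16000 (q = 4 of N = 10).
Relative gaps: (18500−3000)/18500 = 0.8378; (18500−8500)/18500 = 0.5405; (18500−14500)/18500 = 0.2162; (18500−16000)/18500 = 0.1351.
Σ = 1.729730. Dividing by the full population N = 10 gives P₁ = 0.1730.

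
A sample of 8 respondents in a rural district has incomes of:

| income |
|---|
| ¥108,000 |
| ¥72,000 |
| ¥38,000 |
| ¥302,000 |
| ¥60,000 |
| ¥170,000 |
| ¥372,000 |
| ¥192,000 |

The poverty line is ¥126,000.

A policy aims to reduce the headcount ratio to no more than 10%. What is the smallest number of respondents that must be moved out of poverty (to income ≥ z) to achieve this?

4

4 of the 8 respondents are poor, so H = 4/8 = 0.500.
A headcount ratio of at most 10% allows at most ⌊0.10 × 8⌋ = 0 poor respondents.
So at least 4 − 0 = 4 must be lifted.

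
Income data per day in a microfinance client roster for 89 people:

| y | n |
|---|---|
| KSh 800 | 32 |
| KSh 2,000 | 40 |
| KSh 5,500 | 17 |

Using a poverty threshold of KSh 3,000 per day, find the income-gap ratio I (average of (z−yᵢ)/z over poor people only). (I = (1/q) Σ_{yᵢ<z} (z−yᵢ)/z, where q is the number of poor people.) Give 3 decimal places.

0.511

Below z: 32×KSh 800, 40×KSh 2,000 (q = 72 of N = 89).
Shortfall ratios (z−y)/z: 0.7333 (×32), 0.3333 (×40); sum = 36.800000.
I averages over the q = 72 poor units only: 36.800000 / 72 = 0.511.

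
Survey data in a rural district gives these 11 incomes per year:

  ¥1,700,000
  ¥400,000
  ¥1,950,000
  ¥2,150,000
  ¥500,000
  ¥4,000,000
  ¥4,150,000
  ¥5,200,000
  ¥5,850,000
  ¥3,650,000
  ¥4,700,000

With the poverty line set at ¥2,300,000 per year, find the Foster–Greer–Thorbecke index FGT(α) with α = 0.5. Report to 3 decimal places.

0.268

Poor units: ¥400,000, ¥500,000, ¥1,700,000, ¥1,950,000, ¥2,150,000 (q = 5 of N = 11).
Shortfall ratios: (2300000−400000)/2300000 = 0.8261; (2300000−500000)/2300000 = 0.7826; (2300000−1700000)/2300000 = 0.2609; (2300000−1950000)/2300000 = 0.1522; (2300000−2150000)/2300000 = 0.0652.
Raised to α = 0.5: 0.90889; 0.88465; 0.51075; 0.39009; 0.25538.
Sum = 2.949771; FGT(0.5) = 2.949771 / 11 = 0.268.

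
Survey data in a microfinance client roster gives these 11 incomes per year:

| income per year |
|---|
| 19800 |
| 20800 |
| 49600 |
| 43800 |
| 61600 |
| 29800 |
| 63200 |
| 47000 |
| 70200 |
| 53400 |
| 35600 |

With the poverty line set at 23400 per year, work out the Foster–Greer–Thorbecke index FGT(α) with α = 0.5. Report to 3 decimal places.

Below the line: 19800, 20800 (q = 2 of N = 11).
Relative gaps: (23400−19800)/23400 = 0.1538; (23400−20800)/23400 = 0.1111.
Raised to α = 0.5: 0.39223; 0.33333.
Sum = 0.725566; FGT(0.5) = 0.725566 / 11 = 0.066.

0.066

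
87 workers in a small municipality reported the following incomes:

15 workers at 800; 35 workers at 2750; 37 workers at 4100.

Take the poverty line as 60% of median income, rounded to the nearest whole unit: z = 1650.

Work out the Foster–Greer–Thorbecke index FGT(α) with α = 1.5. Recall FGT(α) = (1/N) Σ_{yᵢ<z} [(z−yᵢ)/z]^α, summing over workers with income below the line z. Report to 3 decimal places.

0.064

Poor units: 15×800 (q = 15 of N = 87).
Normalized shortfalls: (1650−800)/1650 = 0.5152 (×15).
Raised to α = 1.5: 0.36975 (×15).
Sum = 5.546177; FGT(1.5) = 5.546177 / 87 = 0.064.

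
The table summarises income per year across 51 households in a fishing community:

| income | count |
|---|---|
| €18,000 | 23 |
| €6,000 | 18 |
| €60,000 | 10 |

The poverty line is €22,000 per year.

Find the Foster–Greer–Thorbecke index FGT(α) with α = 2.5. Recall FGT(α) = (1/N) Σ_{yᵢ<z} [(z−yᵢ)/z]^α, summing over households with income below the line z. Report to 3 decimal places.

Poor units: 18×€6,000, 23×€18,000 (q = 41 of N = 51).
Shortfall ratios: (22000−6000)/22000 = 0.7273 (×18); (22000−18000)/22000 = 0.1818 (×23).
Raised to α = 2.5: 0.45107 (×18); 0.01410 (×23).
Sum = 8.443453; FGT(2.5) = 8.443453 / 51 = 0.166.

0.166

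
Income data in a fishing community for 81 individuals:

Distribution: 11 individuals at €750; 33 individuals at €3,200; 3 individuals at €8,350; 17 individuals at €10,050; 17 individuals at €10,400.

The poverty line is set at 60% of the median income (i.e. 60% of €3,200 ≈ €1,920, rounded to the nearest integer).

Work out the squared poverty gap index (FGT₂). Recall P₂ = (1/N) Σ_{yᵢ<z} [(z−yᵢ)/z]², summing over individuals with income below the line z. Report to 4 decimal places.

Incomes under z: 11×€750 (q = 11 of N = 81).
Shortfall ratios: (1920−750)/1920 = 0.6094 (×11).
Squared: 0.3713 (×11).
Sum = 4.084717; P₂ = 4.084717 / 81 = 0.0504.

0.0504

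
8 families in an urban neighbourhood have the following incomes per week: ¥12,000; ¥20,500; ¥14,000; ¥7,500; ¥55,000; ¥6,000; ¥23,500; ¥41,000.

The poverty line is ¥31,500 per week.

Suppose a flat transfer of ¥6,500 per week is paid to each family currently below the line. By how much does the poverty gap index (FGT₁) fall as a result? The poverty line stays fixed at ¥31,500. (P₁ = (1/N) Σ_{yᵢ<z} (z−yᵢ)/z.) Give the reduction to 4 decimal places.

Before: below the line — ¥6,000, ¥7,500, ¥12,000, ¥14,000, ¥20,500, ¥23,500; poverty gap index (FGT₁) = 0.418651.
After the ¥6,500 transfer: below the line — ¥12,500, ¥14,000, ¥18,500, ¥20,500, ¥27,000, ¥30,000; poverty gap index (FGT₁) = 0.263889.
Reduction = 0.418651 − 0.263889 = 0.1548.

0.1548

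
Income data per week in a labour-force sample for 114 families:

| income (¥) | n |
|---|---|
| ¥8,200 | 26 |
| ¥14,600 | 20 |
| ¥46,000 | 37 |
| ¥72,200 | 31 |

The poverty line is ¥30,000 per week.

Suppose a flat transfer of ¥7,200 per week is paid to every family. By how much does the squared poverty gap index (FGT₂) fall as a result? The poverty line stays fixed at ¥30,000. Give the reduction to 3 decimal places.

0.100

Before: below the line — 26×¥8,200, 20×¥14,600; squared poverty gap index (FGT₂) = 0.16666.
After the ¥7,200 transfer: below the line — 26×¥15,400, 20×¥21,800; squared poverty gap index (FGT₂) = 0.06712.
Reduction = 0.16666 − 0.06712 = 0.100.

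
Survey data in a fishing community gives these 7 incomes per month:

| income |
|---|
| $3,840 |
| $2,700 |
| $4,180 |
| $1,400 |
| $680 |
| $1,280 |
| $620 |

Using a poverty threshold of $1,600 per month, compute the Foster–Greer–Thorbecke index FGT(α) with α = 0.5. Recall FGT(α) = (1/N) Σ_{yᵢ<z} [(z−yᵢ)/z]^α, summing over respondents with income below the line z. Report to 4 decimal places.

Below the line: $620, $680, $1,280, $1,400 (q = 4 of N = 7).
Normalized shortfalls: (1600−620)/1600 = 0.6125; (1600−680)/1600 = 0.5750; (1600−1280)/1600 = 0.2000; (1600−1400)/1600 = 0.1250.
Raised to α = 0.5: 0.78262; 0.75829; 0.44721; 0.35355.
Sum = 2.341678; FGT(0.5) = 2.341678 / 7 = 0.3345.

0.3345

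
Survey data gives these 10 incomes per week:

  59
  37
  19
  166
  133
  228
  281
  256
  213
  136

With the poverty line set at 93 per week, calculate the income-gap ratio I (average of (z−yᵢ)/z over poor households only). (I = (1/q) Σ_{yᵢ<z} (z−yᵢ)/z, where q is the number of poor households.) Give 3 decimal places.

Below the line: 19, 37, 59 (q = 3 of N = 10).
Relative gaps: 0.7957, 0.6022, 0.3656; sum = 1.763441.
I averages over the q = 3 poor units only: 1.763441 / 3 = 0.588.

0.588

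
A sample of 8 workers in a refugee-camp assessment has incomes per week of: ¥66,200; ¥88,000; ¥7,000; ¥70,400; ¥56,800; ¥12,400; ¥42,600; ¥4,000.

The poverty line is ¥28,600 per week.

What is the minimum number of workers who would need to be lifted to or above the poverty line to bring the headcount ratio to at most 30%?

3 of the 8 workers are poor, so H = 3/8 = 0.375.
A headcount ratio of at most 30% allows at most ⌊0.30 × 8⌋ = 2 poor workers.
So at least 3 − 2 = 1 must be lifted.

1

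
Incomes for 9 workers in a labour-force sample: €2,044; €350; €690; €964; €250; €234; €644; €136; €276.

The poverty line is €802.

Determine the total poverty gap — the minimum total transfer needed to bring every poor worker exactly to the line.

Incomes under z: €136, €234, €250, €276, €350, €644, €690 (q = 7 of N = 9).
Individual gaps: 802−136 = 666; 802−234 = 568; 802−250 = 552; 802−276 = 526; 802−350 = 452; 802−644 = 158; 802−690 = 112.
Aggregate gap = €3,034.

€3,034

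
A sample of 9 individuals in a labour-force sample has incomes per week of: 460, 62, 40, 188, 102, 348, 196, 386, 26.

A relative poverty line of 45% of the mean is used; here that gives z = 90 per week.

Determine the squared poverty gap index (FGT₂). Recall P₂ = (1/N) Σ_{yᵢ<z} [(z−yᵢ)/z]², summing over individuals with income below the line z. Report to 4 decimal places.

0.1012

Poor units: 26, 40, 62 (q = 3 of N = 9).
Relative gaps: (90−26)/90 = 0.7111; (90−40)/90 = 0.5556; (90−62)/90 = 0.3111.
Squared: 0.5057; 0.3086; 0.0968.
Sum = 0.911111; P₂ = 0.911111 / 9 = 0.1012.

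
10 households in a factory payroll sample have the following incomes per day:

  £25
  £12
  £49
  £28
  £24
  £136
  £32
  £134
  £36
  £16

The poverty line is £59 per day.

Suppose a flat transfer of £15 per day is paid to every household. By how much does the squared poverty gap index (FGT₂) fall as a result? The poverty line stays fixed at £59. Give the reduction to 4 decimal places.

Before: below the line — £12, £16, £24, £25, £28, £32, £36, £49; squared poverty gap index (FGT₂) = 0.251594.
After the £15 transfer: below the line — £27, £31, £39, £40, £43, £47, £51; squared poverty gap index (FGT₂) = 0.087130.
Reduction = 0.251594 − 0.087130 = 0.1645.

0.1645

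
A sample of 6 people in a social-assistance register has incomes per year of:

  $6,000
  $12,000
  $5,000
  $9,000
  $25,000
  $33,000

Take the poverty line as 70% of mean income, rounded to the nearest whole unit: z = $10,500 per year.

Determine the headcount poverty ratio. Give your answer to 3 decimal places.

3 of the 6 people have income below $10,500.
H = 3/6 = 0.500.

0.500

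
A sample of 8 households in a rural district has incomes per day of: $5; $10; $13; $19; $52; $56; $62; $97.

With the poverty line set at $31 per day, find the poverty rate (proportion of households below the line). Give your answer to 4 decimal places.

4 of the 8 households have income below $31.
H = 4/8 = 0.5000.

0.5000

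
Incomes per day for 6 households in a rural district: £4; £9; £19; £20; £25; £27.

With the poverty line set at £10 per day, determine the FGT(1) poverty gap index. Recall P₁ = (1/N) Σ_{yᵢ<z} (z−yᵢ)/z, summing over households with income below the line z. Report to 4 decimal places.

Below z: £4, £9 (q = 2 of N = 6).
Gap ratios (z−y)/z: (10−4)/10 = 0.6000; (10−9)/10 = 0.1000.
Σ = 0.700000. Dividing by the full population N = 6 gives P₁ = 0.1167.

0.1167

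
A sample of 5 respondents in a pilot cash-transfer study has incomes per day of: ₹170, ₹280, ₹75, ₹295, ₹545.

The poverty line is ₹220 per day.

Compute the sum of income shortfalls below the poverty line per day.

Below z: ₹75, ₹170 (q = 2 of N = 5).
Individual gaps: 220−75 = 145; 220−170 = 50.
Aggregate gap = ₹195.

₹195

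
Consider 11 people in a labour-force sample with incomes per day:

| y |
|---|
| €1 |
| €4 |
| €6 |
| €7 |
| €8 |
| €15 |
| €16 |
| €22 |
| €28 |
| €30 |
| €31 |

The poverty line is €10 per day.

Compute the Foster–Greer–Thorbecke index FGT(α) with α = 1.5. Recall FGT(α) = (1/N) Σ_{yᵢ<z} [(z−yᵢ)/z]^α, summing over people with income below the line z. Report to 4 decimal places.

0.1659

Poor units: €1, €4, €6, €7, €8 (q = 5 of N = 11).
Shortfall ratios: (10−1)/10 = 0.9000; (10−4)/10 = 0.6000; (10−6)/10 = 0.4000; (10−7)/10 = 0.3000; (10−8)/10 = 0.2000.
Raised to α = 1.5: 0.85381; 0.46476; 0.25298; 0.16432; 0.08944.
Sum = 1.825315; FGT(1.5) = 1.825315 / 11 = 0.1659.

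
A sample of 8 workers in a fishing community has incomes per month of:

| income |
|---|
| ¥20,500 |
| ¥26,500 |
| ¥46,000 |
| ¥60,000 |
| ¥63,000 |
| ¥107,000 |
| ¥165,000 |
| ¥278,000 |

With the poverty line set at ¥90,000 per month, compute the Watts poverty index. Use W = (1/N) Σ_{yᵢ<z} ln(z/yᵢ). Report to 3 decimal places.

0.517

Below z: ¥20,500, ¥26,500, ¥46,000, ¥60,000, ¥63,000 (q = 5 of N = 8).
Log shortfalls: ln(90000/20500) = 1.4794; ln(90000/26500) = 1.2227; ln(90000/46000) = 0.6712; ln(90000/60000) = 0.4055; ln(90000/63000) = 0.3567.
W = 4.135358 / 8 = 0.517.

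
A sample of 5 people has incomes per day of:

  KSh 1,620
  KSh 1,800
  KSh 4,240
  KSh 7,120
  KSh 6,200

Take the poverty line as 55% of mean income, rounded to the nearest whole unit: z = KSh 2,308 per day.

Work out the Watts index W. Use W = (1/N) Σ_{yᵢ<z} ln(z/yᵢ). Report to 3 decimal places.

Below the line: KSh 1,620, KSh 1,800 (q = 2 of N = 5).
Log shortfalls: ln(2308/1620) = 0.3540; ln(2308/1800) = 0.2486.
W = 0.602550 / 5 = 0.121.

0.121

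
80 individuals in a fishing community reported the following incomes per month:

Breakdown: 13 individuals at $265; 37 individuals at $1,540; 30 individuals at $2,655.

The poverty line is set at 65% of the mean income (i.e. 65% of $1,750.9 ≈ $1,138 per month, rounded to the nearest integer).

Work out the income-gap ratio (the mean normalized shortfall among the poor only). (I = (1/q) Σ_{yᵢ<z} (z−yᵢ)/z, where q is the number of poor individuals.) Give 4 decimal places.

Incomes under z: 13×$265 (q = 13 of N = 80).
Relative gaps: 0.7671 (×13); sum = 9.972759.
The income-gap ratio divides by q (the poor only): 9.972759 / 13 = 0.7671.

0.7671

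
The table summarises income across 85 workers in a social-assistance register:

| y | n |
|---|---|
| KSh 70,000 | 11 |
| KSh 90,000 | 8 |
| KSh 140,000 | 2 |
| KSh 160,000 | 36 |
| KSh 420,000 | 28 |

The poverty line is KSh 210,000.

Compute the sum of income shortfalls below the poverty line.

Poor units: 11×KSh 70,000, 8×KSh 90,000, 2×KSh 140,000, 36×KSh 160,000 (q = 57 of N = 85).
Individual gaps: 11×(210000−70000) = 1540000; 8×(210000−90000) = 960000; 2×(210000−140000) = 140000; 36×(210000−160000) = 1800000.
Aggregate gap = KSh 4,440,000.

KSh 4,440,000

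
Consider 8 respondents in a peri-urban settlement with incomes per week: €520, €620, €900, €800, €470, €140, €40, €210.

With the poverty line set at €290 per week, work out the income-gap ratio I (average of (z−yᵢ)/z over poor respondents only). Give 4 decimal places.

0.5517

Poor units: €40, €140, €210 (q = 3 of N = 8).
Relative gaps: 0.8621, 0.5172, 0.2759; sum = 1.655172.
I averages over the q = 3 poor units only: 1.655172 / 3 = 0.5517.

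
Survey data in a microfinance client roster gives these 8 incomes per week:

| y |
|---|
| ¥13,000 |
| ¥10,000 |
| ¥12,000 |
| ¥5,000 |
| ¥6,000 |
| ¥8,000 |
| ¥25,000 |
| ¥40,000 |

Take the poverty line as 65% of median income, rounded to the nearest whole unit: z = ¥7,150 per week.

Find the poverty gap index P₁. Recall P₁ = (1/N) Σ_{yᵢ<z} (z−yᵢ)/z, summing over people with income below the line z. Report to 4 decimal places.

0.0577

Below the line: ¥5,000, ¥6,000 (q = 2 of N = 8).
Normalized shortfalls: (7150−5000)/7150 = 0.3007; (7150−6000)/7150 = 0.1608.
Sum of shortfalls = 0.461538; P₁ averages over all N: 0.461538 / 8 = 0.0577.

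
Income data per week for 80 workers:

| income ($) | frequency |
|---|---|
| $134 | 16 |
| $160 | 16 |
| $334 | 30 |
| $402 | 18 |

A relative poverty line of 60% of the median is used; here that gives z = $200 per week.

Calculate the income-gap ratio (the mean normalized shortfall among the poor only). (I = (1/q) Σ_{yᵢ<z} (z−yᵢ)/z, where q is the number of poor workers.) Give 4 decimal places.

Incomes under z: 16×$134, 16×$160 (q = 32 of N = 80).
Relative gaps: 0.3300 (×16), 0.2000 (×16); sum = 8.480000.
The income-gap ratio divides by q (the poor only): 8.480000 / 32 = 0.2650.

0.2650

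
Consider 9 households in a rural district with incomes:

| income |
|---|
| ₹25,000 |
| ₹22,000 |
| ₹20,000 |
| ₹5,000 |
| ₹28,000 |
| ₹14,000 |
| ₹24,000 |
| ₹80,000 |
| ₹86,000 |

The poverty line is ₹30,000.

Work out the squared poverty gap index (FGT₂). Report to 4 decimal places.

0.1370

Incomes under z: ₹5,000, ₹14,000, ₹20,000, ₹22,000, ₹24,000, ₹25,000, ₹28,000 (q = 7 of N = 9).
Relative gaps: (30000−5000)/30000 = 0.8333; (30000−14000)/30000 = 0.5333; (30000−20000)/30000 = 0.3333; (30000−22000)/30000 = 0.2667; (30000−24000)/30000 = 0.2000; (30000−25000)/30000 = 0.1667; (30000−28000)/30000 = 0.0667.
Squared: 0.6944; 0.2844; 0.1111; 0.0711; 0.0400; 0.0278; 0.0044.
Sum = 1.233333; P₂ = 1.233333 / 9 = 0.1370.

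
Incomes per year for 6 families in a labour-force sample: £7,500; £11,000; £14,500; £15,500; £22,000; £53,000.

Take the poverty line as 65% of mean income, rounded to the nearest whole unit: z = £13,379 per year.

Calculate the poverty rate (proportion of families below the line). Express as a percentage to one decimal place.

2 of the 6 families have income below £13,379.
H = 2/6 = 33.3%.

33.3%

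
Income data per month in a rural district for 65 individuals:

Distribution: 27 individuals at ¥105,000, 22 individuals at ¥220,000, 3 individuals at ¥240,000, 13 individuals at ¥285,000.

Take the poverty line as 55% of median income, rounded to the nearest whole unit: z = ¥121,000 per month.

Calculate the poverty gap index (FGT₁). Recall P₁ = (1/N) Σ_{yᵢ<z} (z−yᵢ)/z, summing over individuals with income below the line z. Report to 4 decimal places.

0.0549

Incomes under z: 27×¥105,000 (q = 27 of N = 65).
Normalized shortfalls: (121000−105000)/121000 = 0.1322 (×27).
Sum of shortfalls = 3.570248; P₁ averages over all N: 3.570248 / 65 = 0.0549.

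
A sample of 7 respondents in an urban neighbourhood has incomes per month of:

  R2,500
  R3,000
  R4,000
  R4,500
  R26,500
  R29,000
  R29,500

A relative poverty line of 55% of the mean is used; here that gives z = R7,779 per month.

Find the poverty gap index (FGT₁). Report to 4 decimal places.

Poor units: R2,500, R3,000, R4,000, R4,500 (q = 4 of N = 7).
Normalized shortfalls: (7779−2500)/7779 = 0.6786; (7779−3000)/7779 = 0.6143; (7779−4000)/7779 = 0.4858; (7779−4500)/7779 = 0.4215.
Σ = 2.200283. Dividing by the full population N = 7 gives P₁ = 0.3143.

0.3143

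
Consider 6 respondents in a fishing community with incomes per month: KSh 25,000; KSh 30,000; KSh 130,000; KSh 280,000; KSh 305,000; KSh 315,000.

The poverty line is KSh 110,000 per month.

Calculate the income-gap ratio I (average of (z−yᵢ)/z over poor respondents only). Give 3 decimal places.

Below z: KSh 25,000, KSh 30,000 (q = 2 of N = 6).
Relative gaps: 0.7727, 0.7273; sum = 1.500000.
I averages over the q = 2 poor units only: 1.500000 / 2 = 0.750.

0.750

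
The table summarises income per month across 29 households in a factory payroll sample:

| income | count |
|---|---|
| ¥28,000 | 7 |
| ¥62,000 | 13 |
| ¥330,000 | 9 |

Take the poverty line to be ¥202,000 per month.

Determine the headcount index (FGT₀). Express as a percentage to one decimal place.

69.0%

20 of the 29 households have income below ¥202,000.
H = 20/29 = 69.0%.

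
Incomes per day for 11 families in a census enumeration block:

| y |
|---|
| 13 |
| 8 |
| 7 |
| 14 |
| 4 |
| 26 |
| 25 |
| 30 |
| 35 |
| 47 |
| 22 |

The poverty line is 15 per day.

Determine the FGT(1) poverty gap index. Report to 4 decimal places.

Poor units: 4, 7, 8, 13, 14 (q = 5 of N = 11).
Shortfall ratios: (15−4)/15 = 0.7333; (15−7)/15 = 0.5333; (15−8)/15 = 0.4667; (15−13)/15 = 0.1333; (15−14)/15 = 0.0667.
Σ = 1.933333. Dividing by the full population N = 11 gives P₁ = 0.1758.

0.1758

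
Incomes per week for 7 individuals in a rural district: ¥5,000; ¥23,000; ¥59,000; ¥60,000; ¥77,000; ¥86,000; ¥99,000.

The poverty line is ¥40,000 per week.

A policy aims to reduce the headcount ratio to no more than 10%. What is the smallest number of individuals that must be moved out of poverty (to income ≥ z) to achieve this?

2 of the 7 individuals are poor, so H = 2/7 = 0.286.
A headcount ratio of at most 10% allows at most ⌊0.10 × 7⌋ = 0 poor individuals.
So at least 2 − 0 = 2 must be lifted.

2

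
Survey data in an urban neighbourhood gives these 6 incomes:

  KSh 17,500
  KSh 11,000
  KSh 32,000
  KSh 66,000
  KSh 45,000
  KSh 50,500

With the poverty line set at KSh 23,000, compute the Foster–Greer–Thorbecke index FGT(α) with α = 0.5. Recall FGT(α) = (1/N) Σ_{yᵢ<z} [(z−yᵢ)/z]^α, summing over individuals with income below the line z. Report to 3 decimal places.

0.202

Below the line: KSh 11,000, KSh 17,500 (q = 2 of N = 6).
Normalized shortfalls: (23000−11000)/23000 = 0.5217; (23000−17500)/23000 = 0.2391.
Raised to α = 0.5: 0.72232; 0.48901.
Sum = 1.211325; FGT(0.5) = 1.211325 / 6 = 0.202.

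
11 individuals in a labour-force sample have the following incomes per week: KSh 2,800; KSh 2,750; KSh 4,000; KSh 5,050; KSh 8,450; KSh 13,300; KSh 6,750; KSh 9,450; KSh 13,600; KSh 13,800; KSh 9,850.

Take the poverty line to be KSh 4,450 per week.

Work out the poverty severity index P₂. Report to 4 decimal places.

Below the line: KSh 2,750, KSh 2,800, KSh 4,000 (q = 3 of N = 11).
Relative gaps: (4450−2750)/4450 = 0.3820; (4450−2800)/4450 = 0.3708; (4450−4000)/4450 = 0.1011.
Squared: 0.1459; 0.1375; 0.0102.
Sum = 0.293650; P₂ = 0.293650 / 11 = 0.0267.

0.0267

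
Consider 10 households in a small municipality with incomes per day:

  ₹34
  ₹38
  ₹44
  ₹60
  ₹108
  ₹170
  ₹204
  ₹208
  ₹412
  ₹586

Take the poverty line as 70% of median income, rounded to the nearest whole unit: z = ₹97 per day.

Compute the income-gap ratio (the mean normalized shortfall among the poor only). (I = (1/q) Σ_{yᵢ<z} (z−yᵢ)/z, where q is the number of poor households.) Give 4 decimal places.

0.5464

Incomes under z: ₹34, ₹38, ₹44, ₹60 (q = 4 of N = 10).
Relative gaps: 0.6495, 0.6082, 0.5464, 0.3814; sum = 2.185567.
The income-gap ratio divides by q (the poor only): 2.185567 / 4 = 0.5464.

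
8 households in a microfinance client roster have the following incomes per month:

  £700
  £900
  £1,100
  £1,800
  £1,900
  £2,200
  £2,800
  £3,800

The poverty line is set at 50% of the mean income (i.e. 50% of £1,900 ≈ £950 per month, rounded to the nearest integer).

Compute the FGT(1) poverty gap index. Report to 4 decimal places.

0.0395

Poor units: £700, £900 (q = 2 of N = 8).
Gap ratios (z−y)/z: (950−700)/950 = 0.2632; (950−900)/950 = 0.0526.
Σ = 0.315789. Dividing by the full population N = 8 gives P₁ = 0.0395.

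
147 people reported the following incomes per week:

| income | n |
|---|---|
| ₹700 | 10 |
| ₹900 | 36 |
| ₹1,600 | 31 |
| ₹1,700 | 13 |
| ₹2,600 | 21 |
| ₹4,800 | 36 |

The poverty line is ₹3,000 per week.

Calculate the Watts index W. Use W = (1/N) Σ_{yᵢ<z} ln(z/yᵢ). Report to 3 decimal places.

0.597

Below z: 10×₹700, 36×₹900, 31×₹1,600, 13×₹1,700, 21×₹2,600 (q = 111 of N = 147).
ln(z/y) terms: ln(3000/700) = 1.4553 (×10); ln(3000/900) = 1.2040 (×36); ln(3000/1600) = 0.6286 (×31); ln(3000/1700) = 0.5680 (×13); ln(3000/2600) = 0.1431 (×21).
W = 87.771672 / 147 = 0.597.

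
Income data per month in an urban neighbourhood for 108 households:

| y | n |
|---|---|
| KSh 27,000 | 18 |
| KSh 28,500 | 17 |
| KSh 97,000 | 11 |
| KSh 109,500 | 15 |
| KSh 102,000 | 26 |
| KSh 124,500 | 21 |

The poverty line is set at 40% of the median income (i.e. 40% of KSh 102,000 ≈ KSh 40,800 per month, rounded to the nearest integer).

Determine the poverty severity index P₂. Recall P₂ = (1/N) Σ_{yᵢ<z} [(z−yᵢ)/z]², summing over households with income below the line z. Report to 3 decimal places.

0.033

Below z: 18×KSh 27,000, 17×KSh 28,500 (q = 35 of N = 108).
Relative gaps: (40800−27000)/40800 = 0.3382 (×18); (40800−28500)/40800 = 0.3015 (×17).
Squared: 0.1144 (×18); 0.0909 (×17).
Sum = 3.604293; P₂ = 3.604293 / 108 = 0.033.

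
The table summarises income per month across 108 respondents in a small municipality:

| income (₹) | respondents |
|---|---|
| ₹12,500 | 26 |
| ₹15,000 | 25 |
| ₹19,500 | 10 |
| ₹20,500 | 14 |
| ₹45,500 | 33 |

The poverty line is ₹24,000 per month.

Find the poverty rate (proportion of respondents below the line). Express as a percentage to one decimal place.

75 of the 108 respondents have income below ₹24,000.
H = 75/108 = 69.4%.

69.4%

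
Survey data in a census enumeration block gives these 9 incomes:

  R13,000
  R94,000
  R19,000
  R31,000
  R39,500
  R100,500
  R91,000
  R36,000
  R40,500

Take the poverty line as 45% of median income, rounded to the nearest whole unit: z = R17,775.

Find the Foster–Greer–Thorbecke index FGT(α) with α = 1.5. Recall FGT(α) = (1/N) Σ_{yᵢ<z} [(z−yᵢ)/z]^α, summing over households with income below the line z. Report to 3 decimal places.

0.015

Below the line: R13,000 (q = 1 of N = 9).
Normalized shortfalls: (17775−13000)/17775 = 0.2686.
Raised to α = 1.5: 0.13923.
Sum = 0.139234; FGT(1.5) = 0.139234 / 9 = 0.015.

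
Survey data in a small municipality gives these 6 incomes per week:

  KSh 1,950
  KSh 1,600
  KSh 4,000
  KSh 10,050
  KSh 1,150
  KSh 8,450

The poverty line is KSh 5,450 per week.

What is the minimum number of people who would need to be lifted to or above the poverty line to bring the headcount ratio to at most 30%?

3

Currently q = 4 of N = 6 are below the line (H = 0.667).
A headcount ratio of at most 30% allows at most ⌊0.30 × 6⌋ = 1 poor people.
So at least 4 − 1 = 3 must be lifted.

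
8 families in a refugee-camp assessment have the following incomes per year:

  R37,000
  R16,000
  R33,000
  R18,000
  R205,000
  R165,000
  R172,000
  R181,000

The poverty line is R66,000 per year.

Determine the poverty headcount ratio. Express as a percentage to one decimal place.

4 of the 8 families have income below R66,000.
H = 4/8 = 50.0%.

50.0%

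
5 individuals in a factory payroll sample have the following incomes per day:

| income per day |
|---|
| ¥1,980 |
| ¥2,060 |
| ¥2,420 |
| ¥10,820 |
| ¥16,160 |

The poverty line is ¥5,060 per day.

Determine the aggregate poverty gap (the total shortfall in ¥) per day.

Below the line: ¥1,980, ¥2,060, ¥2,420 (q = 3 of N = 5).
Individual gaps: 5060−1980 = 3080; 5060−2060 = 3000; 5060−2420 = 2640.
Aggregate gap = ¥8,720.

¥8,720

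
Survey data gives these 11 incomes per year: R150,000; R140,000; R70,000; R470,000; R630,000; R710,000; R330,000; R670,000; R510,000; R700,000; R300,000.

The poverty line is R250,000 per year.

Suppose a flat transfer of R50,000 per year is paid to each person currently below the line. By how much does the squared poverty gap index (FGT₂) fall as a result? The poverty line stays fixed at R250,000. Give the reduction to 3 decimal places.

Before: below the line — R70,000, R140,000, R150,000; squared poverty gap index (FGT₂) = 0.07927.
After the R50,000 transfer: below the line — R120,000, R190,000, R200,000; squared poverty gap index (FGT₂) = 0.03345.
Reduction = 0.07927 − 0.03345 = 0.046.

0.046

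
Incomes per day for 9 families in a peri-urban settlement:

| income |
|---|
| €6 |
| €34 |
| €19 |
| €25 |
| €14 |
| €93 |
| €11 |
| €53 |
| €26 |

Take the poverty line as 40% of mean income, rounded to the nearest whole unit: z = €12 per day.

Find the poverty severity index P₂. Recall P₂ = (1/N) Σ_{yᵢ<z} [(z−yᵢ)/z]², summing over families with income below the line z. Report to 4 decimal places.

Incomes under z: €6, €11 (q = 2 of N = 9).
Gap ratios (z−y)/z: (12−6)/12 = 0.5000; (12−11)/12 = 0.0833.
Squared: 0.2500; 0.0069.
Sum = 0.256944; P₂ = 0.256944 / 9 = 0.0285.

0.0285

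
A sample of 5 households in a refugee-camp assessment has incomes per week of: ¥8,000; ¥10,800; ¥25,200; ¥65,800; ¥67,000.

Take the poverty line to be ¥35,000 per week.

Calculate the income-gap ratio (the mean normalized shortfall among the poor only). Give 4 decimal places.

Incomes under z: ¥8,000, ¥10,800, ¥25,200 (q = 3 of N = 5).
Shortfall ratios (z−y)/z: 0.7714, 0.6914, 0.2800; sum = 1.742857.
I averages over the q = 3 poor units only: 1.742857 / 3 = 0.5810.

0.5810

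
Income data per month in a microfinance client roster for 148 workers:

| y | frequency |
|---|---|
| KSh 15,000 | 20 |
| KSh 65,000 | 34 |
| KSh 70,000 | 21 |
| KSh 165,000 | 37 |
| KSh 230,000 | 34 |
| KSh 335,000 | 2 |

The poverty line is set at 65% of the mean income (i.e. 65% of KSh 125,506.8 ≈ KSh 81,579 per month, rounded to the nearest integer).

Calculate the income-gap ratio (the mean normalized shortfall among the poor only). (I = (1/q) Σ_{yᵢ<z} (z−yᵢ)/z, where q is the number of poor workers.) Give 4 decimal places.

0.3495

Below z: 20×KSh 15,000, 34×KSh 65,000, 21×KSh 70,000 (q = 75 of N = 148).
Relative gaps: 0.8161 (×20), 0.2032 (×34), 0.1419 (×21); sum = 26.212935.
The income-gap ratio divides by q (the poor only): 26.212935 / 75 = 0.3495.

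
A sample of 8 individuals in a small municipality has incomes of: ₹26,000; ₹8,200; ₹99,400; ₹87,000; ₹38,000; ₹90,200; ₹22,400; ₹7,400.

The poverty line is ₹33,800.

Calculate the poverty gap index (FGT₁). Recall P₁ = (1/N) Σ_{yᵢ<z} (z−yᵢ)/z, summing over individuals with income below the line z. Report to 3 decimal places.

0.263

Below the line: ₹7,400, ₹8,200, ₹22,400, ₹26,000 (q = 4 of N = 8).
Normalized shortfalls: (33800−7400)/33800 = 0.7811; (33800−8200)/33800 = 0.7574; (33800−22400)/33800 = 0.3373; (33800−26000)/33800 = 0.2308.
Sum of shortfalls = 2.106509; P₁ averages over all N: 2.106509 / 8 = 0.263.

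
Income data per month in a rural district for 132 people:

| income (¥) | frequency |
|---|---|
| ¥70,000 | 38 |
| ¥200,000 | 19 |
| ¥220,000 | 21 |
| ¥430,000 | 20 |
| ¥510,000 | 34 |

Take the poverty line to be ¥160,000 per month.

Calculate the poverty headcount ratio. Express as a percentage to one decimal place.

28.8%

38 of the 132 people have income below ¥160,000.
H = 38/132 = 28.8%.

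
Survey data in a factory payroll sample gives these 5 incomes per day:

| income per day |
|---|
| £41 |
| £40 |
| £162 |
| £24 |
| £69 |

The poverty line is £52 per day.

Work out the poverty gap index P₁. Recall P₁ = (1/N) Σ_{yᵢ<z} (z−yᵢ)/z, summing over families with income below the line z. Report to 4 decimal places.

0.1962

Below z: £24, £40, £41 (q = 3 of N = 5).
Relative gaps: (52−24)/52 = 0.5385; (52−40)/52 = 0.2308; (52−41)/52 = 0.2115.
Sum of shortfalls = 0.980769; P₁ averages over all N: 0.980769 / 5 = 0.1962.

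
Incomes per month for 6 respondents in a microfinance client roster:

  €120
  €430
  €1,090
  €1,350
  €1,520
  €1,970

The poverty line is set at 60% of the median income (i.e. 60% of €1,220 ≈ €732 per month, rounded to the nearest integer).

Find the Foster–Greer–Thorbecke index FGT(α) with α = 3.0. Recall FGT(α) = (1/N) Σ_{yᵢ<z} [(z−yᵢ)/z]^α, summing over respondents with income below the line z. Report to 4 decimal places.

0.1091

Below the line: €120, €430 (q = 2 of N = 6).
Relative gaps: (732−120)/732 = 0.8361; (732−430)/732 = 0.4126.
Raised to α = 3.0: 0.58441; 0.07022.
Sum = 0.654639; FGT(3.0) = 0.654639 / 6 = 0.1091.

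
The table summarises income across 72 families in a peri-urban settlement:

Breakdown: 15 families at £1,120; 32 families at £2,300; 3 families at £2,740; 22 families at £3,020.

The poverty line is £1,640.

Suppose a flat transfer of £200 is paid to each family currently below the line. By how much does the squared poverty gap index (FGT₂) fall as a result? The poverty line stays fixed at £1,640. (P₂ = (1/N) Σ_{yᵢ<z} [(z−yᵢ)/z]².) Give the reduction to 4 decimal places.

Before: below the line — 15×£1,120; squared poverty gap index (FGT₂) = 0.020945.
After the £200 transfer: below the line — 15×£1,320; squared poverty gap index (FGT₂) = 0.007932.
Reduction = 0.020945 − 0.007932 = 0.0130.

0.0130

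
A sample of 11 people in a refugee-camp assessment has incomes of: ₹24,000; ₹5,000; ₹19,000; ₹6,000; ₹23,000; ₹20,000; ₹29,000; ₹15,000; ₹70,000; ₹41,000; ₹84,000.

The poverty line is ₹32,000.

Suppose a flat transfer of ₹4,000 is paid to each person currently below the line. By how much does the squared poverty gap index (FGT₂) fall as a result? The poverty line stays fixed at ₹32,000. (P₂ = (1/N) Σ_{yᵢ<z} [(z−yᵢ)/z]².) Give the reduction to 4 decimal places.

0.0704

Before: below the line — ₹5,000, ₹6,000, ₹15,000, ₹19,000, ₹20,000, ₹23,000, ₹24,000, ₹29,000; squared poverty gap index (FGT₂) = 0.191850.
After the ₹4,000 transfer: below the line — ₹9,000, ₹10,000, ₹19,000, ₹23,000, ₹24,000, ₹27,000, ₹28,000; squared poverty gap index (FGT₂) = 0.121449.
Reduction = 0.191850 − 0.121449 = 0.0704.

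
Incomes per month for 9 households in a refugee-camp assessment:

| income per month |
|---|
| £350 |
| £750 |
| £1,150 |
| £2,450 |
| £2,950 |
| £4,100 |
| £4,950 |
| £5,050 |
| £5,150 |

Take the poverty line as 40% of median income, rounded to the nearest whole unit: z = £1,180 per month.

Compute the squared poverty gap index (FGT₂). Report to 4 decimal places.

0.0698

Incomes under z: £350, £750, £1,150 (q = 3 of N = 9).
Normalized shortfalls: (1180−350)/1180 = 0.7034; (1180−750)/1180 = 0.3644; (1180−1150)/1180 = 0.0254.
Squared: 0.4948; 0.1328; 0.0006.
Sum = 0.628196; P₂ = 0.628196 / 9 = 0.0698.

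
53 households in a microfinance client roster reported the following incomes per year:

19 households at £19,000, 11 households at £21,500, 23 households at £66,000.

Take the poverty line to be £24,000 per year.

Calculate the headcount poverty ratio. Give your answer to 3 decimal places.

30 of the 53 households have income below £24,000.
H = 30/53 = 0.566.

0.566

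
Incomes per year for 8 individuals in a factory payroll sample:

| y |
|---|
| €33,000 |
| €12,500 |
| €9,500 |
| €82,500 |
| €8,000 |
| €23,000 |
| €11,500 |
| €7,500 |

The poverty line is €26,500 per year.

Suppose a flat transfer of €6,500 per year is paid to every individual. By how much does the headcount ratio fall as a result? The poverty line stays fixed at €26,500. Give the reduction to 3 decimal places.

Before: below the line — €7,500, €8,000, €9,500, €11,500, €12,500, €23,000; headcount ratio = 0.75000.
After the €6,500 transfer: below the line — €14,000, €14,500, €16,000, €18,000, €19,000; headcount ratio = 0.62500.
Reduction = 0.75000 − 0.62500 = 0.125.

0.125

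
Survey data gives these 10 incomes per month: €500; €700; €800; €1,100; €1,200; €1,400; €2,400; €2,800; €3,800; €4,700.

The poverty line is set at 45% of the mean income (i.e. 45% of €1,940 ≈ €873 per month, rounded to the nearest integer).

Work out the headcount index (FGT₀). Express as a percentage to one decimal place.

30.0%

3 of the 10 families have income below €873.
H = 3/10 = 30.0%.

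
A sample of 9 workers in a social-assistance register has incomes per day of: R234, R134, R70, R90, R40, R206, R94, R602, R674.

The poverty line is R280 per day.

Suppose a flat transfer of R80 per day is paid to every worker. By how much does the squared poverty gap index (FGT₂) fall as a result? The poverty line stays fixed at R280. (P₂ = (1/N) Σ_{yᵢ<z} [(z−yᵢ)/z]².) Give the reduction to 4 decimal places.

Before: below the line — R40, R70, R90, R94, R134, R206, R234; squared poverty gap index (FGT₂) = 0.285295.
After the R80 transfer: below the line — R120, R150, R170, R174, R214; squared poverty gap index (FGT₂) = 0.099478.
Reduction = 0.285295 − 0.099478 = 0.1858.

0.1858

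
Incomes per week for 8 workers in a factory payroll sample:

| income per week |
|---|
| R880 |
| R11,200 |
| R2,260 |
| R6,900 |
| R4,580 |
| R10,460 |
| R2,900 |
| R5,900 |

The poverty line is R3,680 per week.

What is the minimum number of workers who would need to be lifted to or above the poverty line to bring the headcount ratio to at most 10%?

Currently q = 3 of N = 8 are below the line (H = 0.375).
A headcount ratio of at most 10% allows at most ⌊0.10 × 8⌋ = 0 poor workers.
So at least 3 − 0 = 3 must be lifted.

3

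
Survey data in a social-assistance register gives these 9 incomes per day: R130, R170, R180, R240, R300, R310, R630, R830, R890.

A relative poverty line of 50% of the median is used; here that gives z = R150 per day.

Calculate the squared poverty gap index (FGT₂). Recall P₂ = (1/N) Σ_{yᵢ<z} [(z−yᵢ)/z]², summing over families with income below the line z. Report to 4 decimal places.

Poor units: R130 (q = 1 of N = 9).
Normalized shortfalls: (150−130)/150 = 0.1333.
Squared: 0.0178.
Sum = 0.017778; P₂ = 0.017778 / 9 = 0.0020.

0.0020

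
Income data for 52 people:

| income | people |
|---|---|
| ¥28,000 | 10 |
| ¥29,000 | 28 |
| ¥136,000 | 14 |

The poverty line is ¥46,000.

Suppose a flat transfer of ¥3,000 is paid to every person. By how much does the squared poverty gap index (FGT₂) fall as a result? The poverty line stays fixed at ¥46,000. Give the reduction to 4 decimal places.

Before: below the line — 10×¥28,000, 28×¥29,000; squared poverty gap index (FGT₂) = 0.102988.
After the ¥3,000 transfer: below the line — 10×¥31,000, 28×¥32,000; squared poverty gap index (FGT₂) = 0.070325.
Reduction = 0.102988 − 0.070325 = 0.0327.

0.0327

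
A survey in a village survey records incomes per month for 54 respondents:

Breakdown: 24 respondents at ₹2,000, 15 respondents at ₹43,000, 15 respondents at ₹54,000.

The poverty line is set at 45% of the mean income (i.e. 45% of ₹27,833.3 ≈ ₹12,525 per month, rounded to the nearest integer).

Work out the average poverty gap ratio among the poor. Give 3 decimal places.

0.840

Below the line: 24×₹2,000 (q = 24 of N = 54).
Relative gaps: 0.8403 (×24); sum = 20.167665.
The income-gap ratio divides by q (the poor only): 20.167665 / 24 = 0.840.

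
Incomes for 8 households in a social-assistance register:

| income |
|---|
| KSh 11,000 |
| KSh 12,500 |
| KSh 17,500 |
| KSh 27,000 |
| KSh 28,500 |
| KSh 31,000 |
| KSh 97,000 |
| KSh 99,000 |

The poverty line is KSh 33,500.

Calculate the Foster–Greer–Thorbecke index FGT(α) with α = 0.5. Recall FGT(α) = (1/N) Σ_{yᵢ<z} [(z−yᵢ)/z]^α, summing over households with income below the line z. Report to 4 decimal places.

0.4253

Below z: KSh 11,000, KSh 12,500, KSh 17,500, KSh 27,000, KSh 28,500, KSh 31,000 (q = 6 of N = 8).
Relative gaps: (33500−11000)/33500 = 0.6716; (33500−12500)/33500 = 0.6269; (33500−17500)/33500 = 0.4776; (33500−27000)/33500 = 0.1940; (33500−28500)/33500 = 0.1493; (33500−31000)/33500 = 0.0746.
Raised to α = 0.5: 0.81954; 0.79175; 0.69109; 0.44049; 0.38633; 0.27318.
Sum = 3.402382; FGT(0.5) = 3.402382 / 8 = 0.4253.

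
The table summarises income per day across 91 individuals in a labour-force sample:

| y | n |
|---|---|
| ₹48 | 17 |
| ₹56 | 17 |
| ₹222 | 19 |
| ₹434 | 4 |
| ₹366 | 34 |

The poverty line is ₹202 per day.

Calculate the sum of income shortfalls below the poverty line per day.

₹5,100

Below the line: 17×₹48, 17×₹56 (q = 34 of N = 91).
Individual gaps: 17×(202−48) = 2618; 17×(202−56) = 2482.
Aggregate gap = ₹5,100.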